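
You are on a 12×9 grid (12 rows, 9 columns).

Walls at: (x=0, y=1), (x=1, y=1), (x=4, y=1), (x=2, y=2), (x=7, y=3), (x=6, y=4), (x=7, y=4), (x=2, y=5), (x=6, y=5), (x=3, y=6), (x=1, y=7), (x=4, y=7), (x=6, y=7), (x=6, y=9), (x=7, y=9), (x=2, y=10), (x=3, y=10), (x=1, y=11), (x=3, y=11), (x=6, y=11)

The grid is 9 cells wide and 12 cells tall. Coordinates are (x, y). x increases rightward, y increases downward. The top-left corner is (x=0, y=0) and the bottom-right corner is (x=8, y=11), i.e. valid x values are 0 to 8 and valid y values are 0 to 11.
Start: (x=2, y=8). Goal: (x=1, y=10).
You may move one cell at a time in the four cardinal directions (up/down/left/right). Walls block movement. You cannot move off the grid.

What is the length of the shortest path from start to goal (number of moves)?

BFS from (x=2, y=8) until reaching (x=1, y=10):
  Distance 0: (x=2, y=8)
  Distance 1: (x=2, y=7), (x=1, y=8), (x=3, y=8), (x=2, y=9)
  Distance 2: (x=2, y=6), (x=3, y=7), (x=0, y=8), (x=4, y=8), (x=1, y=9), (x=3, y=9)
  Distance 3: (x=1, y=6), (x=0, y=7), (x=5, y=8), (x=0, y=9), (x=4, y=9), (x=1, y=10)  <- goal reached here
One shortest path (3 moves): (x=2, y=8) -> (x=1, y=8) -> (x=1, y=9) -> (x=1, y=10)

Answer: Shortest path length: 3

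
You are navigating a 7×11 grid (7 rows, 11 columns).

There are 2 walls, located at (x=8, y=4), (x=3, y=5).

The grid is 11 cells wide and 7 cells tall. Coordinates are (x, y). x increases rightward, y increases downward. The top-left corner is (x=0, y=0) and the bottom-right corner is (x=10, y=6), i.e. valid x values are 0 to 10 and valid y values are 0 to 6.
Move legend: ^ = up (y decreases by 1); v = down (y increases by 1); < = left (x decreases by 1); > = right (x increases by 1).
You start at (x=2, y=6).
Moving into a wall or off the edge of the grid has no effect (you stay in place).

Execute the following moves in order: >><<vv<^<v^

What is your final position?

Start: (x=2, y=6)
  > (right): (x=2, y=6) -> (x=3, y=6)
  > (right): (x=3, y=6) -> (x=4, y=6)
  < (left): (x=4, y=6) -> (x=3, y=6)
  < (left): (x=3, y=6) -> (x=2, y=6)
  v (down): blocked, stay at (x=2, y=6)
  v (down): blocked, stay at (x=2, y=6)
  < (left): (x=2, y=6) -> (x=1, y=6)
  ^ (up): (x=1, y=6) -> (x=1, y=5)
  < (left): (x=1, y=5) -> (x=0, y=5)
  v (down): (x=0, y=5) -> (x=0, y=6)
  ^ (up): (x=0, y=6) -> (x=0, y=5)
Final: (x=0, y=5)

Answer: Final position: (x=0, y=5)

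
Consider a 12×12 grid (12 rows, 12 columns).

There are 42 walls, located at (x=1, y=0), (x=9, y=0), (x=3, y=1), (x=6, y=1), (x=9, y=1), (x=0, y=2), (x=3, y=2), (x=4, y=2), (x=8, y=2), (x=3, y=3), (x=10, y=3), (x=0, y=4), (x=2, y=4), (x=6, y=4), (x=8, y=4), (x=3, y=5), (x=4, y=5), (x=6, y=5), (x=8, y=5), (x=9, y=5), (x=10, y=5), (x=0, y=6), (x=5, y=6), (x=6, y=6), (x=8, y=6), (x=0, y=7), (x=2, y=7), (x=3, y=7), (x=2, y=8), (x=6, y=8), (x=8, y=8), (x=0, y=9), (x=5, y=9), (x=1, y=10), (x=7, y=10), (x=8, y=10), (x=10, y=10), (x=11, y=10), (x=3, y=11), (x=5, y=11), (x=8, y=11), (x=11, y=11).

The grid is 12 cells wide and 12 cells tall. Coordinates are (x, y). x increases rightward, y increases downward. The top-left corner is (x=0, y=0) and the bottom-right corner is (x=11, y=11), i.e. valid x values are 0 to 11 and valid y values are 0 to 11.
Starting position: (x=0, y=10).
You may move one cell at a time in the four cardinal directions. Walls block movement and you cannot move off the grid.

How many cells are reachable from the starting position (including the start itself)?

Answer: Reachable cells: 102

Derivation:
BFS flood-fill from (x=0, y=10):
  Distance 0: (x=0, y=10)
  Distance 1: (x=0, y=11)
  Distance 2: (x=1, y=11)
  Distance 3: (x=2, y=11)
  Distance 4: (x=2, y=10)
  Distance 5: (x=2, y=9), (x=3, y=10)
  Distance 6: (x=1, y=9), (x=3, y=9), (x=4, y=10)
  Distance 7: (x=1, y=8), (x=3, y=8), (x=4, y=9), (x=5, y=10), (x=4, y=11)
  Distance 8: (x=1, y=7), (x=0, y=8), (x=4, y=8), (x=6, y=10)
  Distance 9: (x=1, y=6), (x=4, y=7), (x=5, y=8), (x=6, y=9), (x=6, y=11)
  Distance 10: (x=1, y=5), (x=2, y=6), (x=4, y=6), (x=5, y=7), (x=7, y=9), (x=7, y=11)
  Distance 11: (x=1, y=4), (x=0, y=5), (x=2, y=5), (x=3, y=6), (x=6, y=7), (x=7, y=8), (x=8, y=9)
  Distance 12: (x=1, y=3), (x=7, y=7), (x=9, y=9)
  Distance 13: (x=1, y=2), (x=0, y=3), (x=2, y=3), (x=7, y=6), (x=8, y=7), (x=9, y=8), (x=10, y=9), (x=9, y=10)
  Distance 14: (x=1, y=1), (x=2, y=2), (x=7, y=5), (x=9, y=7), (x=10, y=8), (x=11, y=9), (x=9, y=11)
  Distance 15: (x=0, y=1), (x=2, y=1), (x=7, y=4), (x=9, y=6), (x=10, y=7), (x=11, y=8), (x=10, y=11)
  Distance 16: (x=0, y=0), (x=2, y=0), (x=7, y=3), (x=10, y=6), (x=11, y=7)
  Distance 17: (x=3, y=0), (x=7, y=2), (x=6, y=3), (x=8, y=3), (x=11, y=6)
  Distance 18: (x=4, y=0), (x=7, y=1), (x=6, y=2), (x=5, y=3), (x=9, y=3), (x=11, y=5)
  Distance 19: (x=5, y=0), (x=7, y=0), (x=4, y=1), (x=8, y=1), (x=5, y=2), (x=9, y=2), (x=4, y=3), (x=5, y=4), (x=9, y=4), (x=11, y=4)
  Distance 20: (x=6, y=0), (x=8, y=0), (x=5, y=1), (x=10, y=2), (x=11, y=3), (x=4, y=4), (x=10, y=4), (x=5, y=5)
  Distance 21: (x=10, y=1), (x=11, y=2), (x=3, y=4)
  Distance 22: (x=10, y=0), (x=11, y=1)
  Distance 23: (x=11, y=0)
Total reachable: 102 (grid has 102 open cells total)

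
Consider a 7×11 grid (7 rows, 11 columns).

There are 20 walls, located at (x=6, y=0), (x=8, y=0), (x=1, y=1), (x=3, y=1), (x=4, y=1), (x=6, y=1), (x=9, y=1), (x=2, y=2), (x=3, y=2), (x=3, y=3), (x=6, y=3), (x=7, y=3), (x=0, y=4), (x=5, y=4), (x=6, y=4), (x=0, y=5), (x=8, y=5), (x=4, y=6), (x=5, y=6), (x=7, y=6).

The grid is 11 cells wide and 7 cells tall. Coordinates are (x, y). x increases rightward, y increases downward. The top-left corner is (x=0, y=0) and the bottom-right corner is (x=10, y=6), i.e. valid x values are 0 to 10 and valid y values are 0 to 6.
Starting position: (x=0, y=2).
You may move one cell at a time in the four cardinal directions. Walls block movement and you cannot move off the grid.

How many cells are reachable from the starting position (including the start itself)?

BFS flood-fill from (x=0, y=2):
  Distance 0: (x=0, y=2)
  Distance 1: (x=0, y=1), (x=1, y=2), (x=0, y=3)
  Distance 2: (x=0, y=0), (x=1, y=3)
  Distance 3: (x=1, y=0), (x=2, y=3), (x=1, y=4)
  Distance 4: (x=2, y=0), (x=2, y=4), (x=1, y=5)
  Distance 5: (x=3, y=0), (x=2, y=1), (x=3, y=4), (x=2, y=5), (x=1, y=6)
  Distance 6: (x=4, y=0), (x=4, y=4), (x=3, y=5), (x=0, y=6), (x=2, y=6)
  Distance 7: (x=5, y=0), (x=4, y=3), (x=4, y=5), (x=3, y=6)
  Distance 8: (x=5, y=1), (x=4, y=2), (x=5, y=3), (x=5, y=5)
  Distance 9: (x=5, y=2), (x=6, y=5)
  Distance 10: (x=6, y=2), (x=7, y=5), (x=6, y=6)
  Distance 11: (x=7, y=2), (x=7, y=4)
  Distance 12: (x=7, y=1), (x=8, y=2), (x=8, y=4)
  Distance 13: (x=7, y=0), (x=8, y=1), (x=9, y=2), (x=8, y=3), (x=9, y=4)
  Distance 14: (x=10, y=2), (x=9, y=3), (x=10, y=4), (x=9, y=5)
  Distance 15: (x=10, y=1), (x=10, y=3), (x=10, y=5), (x=9, y=6)
  Distance 16: (x=10, y=0), (x=8, y=6), (x=10, y=6)
  Distance 17: (x=9, y=0)
Total reachable: 57 (grid has 57 open cells total)

Answer: Reachable cells: 57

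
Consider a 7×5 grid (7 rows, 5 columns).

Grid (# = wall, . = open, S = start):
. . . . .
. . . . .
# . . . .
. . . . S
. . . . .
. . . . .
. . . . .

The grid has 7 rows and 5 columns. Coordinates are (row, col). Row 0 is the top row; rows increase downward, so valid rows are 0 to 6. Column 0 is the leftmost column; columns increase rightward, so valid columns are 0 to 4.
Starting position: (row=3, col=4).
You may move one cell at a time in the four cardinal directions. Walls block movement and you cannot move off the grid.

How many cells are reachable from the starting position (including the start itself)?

Answer: Reachable cells: 34

Derivation:
BFS flood-fill from (row=3, col=4):
  Distance 0: (row=3, col=4)
  Distance 1: (row=2, col=4), (row=3, col=3), (row=4, col=4)
  Distance 2: (row=1, col=4), (row=2, col=3), (row=3, col=2), (row=4, col=3), (row=5, col=4)
  Distance 3: (row=0, col=4), (row=1, col=3), (row=2, col=2), (row=3, col=1), (row=4, col=2), (row=5, col=3), (row=6, col=4)
  Distance 4: (row=0, col=3), (row=1, col=2), (row=2, col=1), (row=3, col=0), (row=4, col=1), (row=5, col=2), (row=6, col=3)
  Distance 5: (row=0, col=2), (row=1, col=1), (row=4, col=0), (row=5, col=1), (row=6, col=2)
  Distance 6: (row=0, col=1), (row=1, col=0), (row=5, col=0), (row=6, col=1)
  Distance 7: (row=0, col=0), (row=6, col=0)
Total reachable: 34 (grid has 34 open cells total)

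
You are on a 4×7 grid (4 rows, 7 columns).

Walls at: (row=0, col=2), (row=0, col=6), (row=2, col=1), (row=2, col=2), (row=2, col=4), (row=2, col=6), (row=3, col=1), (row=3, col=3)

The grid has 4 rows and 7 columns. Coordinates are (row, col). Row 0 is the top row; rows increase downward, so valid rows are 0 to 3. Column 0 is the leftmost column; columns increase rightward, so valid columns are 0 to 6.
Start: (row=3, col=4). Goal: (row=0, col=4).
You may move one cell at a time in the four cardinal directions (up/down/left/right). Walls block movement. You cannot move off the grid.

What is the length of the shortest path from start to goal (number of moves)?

BFS from (row=3, col=4) until reaching (row=0, col=4):
  Distance 0: (row=3, col=4)
  Distance 1: (row=3, col=5)
  Distance 2: (row=2, col=5), (row=3, col=6)
  Distance 3: (row=1, col=5)
  Distance 4: (row=0, col=5), (row=1, col=4), (row=1, col=6)
  Distance 5: (row=0, col=4), (row=1, col=3)  <- goal reached here
One shortest path (5 moves): (row=3, col=4) -> (row=3, col=5) -> (row=2, col=5) -> (row=1, col=5) -> (row=1, col=4) -> (row=0, col=4)

Answer: Shortest path length: 5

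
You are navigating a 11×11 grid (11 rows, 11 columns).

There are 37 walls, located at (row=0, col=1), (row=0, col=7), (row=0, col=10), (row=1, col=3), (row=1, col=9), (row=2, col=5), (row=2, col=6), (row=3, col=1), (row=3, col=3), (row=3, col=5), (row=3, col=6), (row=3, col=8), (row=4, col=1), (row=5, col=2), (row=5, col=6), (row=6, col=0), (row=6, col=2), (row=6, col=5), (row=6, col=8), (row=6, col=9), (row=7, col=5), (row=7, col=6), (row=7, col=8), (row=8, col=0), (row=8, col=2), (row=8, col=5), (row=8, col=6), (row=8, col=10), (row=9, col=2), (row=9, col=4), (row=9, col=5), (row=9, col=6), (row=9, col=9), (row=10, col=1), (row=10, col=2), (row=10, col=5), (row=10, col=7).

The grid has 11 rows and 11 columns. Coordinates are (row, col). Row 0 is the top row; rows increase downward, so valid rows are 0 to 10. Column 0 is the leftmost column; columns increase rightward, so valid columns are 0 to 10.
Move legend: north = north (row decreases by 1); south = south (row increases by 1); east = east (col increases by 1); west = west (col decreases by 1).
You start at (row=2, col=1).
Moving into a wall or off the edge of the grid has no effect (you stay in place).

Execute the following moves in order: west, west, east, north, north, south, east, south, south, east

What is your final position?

Start: (row=2, col=1)
  west (west): (row=2, col=1) -> (row=2, col=0)
  west (west): blocked, stay at (row=2, col=0)
  east (east): (row=2, col=0) -> (row=2, col=1)
  north (north): (row=2, col=1) -> (row=1, col=1)
  north (north): blocked, stay at (row=1, col=1)
  south (south): (row=1, col=1) -> (row=2, col=1)
  east (east): (row=2, col=1) -> (row=2, col=2)
  south (south): (row=2, col=2) -> (row=3, col=2)
  south (south): (row=3, col=2) -> (row=4, col=2)
  east (east): (row=4, col=2) -> (row=4, col=3)
Final: (row=4, col=3)

Answer: Final position: (row=4, col=3)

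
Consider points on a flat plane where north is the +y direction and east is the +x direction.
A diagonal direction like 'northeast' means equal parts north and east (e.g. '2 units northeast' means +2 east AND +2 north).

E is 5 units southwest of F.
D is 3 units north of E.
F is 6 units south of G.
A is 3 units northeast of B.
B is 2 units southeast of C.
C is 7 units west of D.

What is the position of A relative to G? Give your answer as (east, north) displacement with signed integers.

Place G at the origin (east=0, north=0).
  F is 6 units south of G: delta (east=+0, north=-6); F at (east=0, north=-6).
  E is 5 units southwest of F: delta (east=-5, north=-5); E at (east=-5, north=-11).
  D is 3 units north of E: delta (east=+0, north=+3); D at (east=-5, north=-8).
  C is 7 units west of D: delta (east=-7, north=+0); C at (east=-12, north=-8).
  B is 2 units southeast of C: delta (east=+2, north=-2); B at (east=-10, north=-10).
  A is 3 units northeast of B: delta (east=+3, north=+3); A at (east=-7, north=-7).
Therefore A relative to G: (east=-7, north=-7).

Answer: A is at (east=-7, north=-7) relative to G.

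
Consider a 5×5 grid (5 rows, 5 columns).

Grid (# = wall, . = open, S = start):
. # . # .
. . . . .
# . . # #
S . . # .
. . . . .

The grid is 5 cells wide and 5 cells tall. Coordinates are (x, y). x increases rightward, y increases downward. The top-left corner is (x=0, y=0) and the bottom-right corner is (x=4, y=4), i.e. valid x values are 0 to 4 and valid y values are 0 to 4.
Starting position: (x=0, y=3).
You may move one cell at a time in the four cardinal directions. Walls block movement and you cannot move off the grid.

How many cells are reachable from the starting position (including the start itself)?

BFS flood-fill from (x=0, y=3):
  Distance 0: (x=0, y=3)
  Distance 1: (x=1, y=3), (x=0, y=4)
  Distance 2: (x=1, y=2), (x=2, y=3), (x=1, y=4)
  Distance 3: (x=1, y=1), (x=2, y=2), (x=2, y=4)
  Distance 4: (x=0, y=1), (x=2, y=1), (x=3, y=4)
  Distance 5: (x=0, y=0), (x=2, y=0), (x=3, y=1), (x=4, y=4)
  Distance 6: (x=4, y=1), (x=4, y=3)
  Distance 7: (x=4, y=0)
Total reachable: 19 (grid has 19 open cells total)

Answer: Reachable cells: 19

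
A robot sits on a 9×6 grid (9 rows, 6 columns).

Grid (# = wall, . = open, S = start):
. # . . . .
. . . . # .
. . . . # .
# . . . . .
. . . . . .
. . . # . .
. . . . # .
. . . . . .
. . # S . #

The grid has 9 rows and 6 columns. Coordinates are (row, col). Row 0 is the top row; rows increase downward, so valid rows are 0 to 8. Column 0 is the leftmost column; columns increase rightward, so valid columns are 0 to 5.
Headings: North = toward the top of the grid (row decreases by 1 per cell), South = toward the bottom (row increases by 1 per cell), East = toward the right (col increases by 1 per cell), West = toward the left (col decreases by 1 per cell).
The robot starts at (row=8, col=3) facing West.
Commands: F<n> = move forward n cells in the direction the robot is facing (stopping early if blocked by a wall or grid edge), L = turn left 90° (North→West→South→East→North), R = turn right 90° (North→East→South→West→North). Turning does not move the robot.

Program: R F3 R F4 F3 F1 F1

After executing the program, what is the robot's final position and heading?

Answer: Final position: (row=6, col=3), facing East

Derivation:
Start: (row=8, col=3), facing West
  R: turn right, now facing North
  F3: move forward 2/3 (blocked), now at (row=6, col=3)
  R: turn right, now facing East
  F4: move forward 0/4 (blocked), now at (row=6, col=3)
  F3: move forward 0/3 (blocked), now at (row=6, col=3)
  F1: move forward 0/1 (blocked), now at (row=6, col=3)
  F1: move forward 0/1 (blocked), now at (row=6, col=3)
Final: (row=6, col=3), facing East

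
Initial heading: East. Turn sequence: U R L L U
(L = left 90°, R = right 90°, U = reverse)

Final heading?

Answer: Final heading: North

Derivation:
Start: East
  U (U-turn (180°)) -> West
  R (right (90° clockwise)) -> North
  L (left (90° counter-clockwise)) -> West
  L (left (90° counter-clockwise)) -> South
  U (U-turn (180°)) -> North
Final: North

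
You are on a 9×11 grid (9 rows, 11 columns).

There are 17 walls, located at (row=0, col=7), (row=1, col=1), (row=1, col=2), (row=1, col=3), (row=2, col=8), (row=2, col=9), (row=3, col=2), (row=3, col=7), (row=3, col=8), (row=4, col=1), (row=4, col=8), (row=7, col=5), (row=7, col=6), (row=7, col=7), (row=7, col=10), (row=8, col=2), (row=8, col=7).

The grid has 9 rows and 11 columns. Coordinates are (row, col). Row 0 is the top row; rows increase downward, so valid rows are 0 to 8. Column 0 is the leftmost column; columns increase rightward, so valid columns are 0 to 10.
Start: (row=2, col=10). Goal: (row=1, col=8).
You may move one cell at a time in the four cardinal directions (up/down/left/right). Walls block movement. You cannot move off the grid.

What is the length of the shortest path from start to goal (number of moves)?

Answer: Shortest path length: 3

Derivation:
BFS from (row=2, col=10) until reaching (row=1, col=8):
  Distance 0: (row=2, col=10)
  Distance 1: (row=1, col=10), (row=3, col=10)
  Distance 2: (row=0, col=10), (row=1, col=9), (row=3, col=9), (row=4, col=10)
  Distance 3: (row=0, col=9), (row=1, col=8), (row=4, col=9), (row=5, col=10)  <- goal reached here
One shortest path (3 moves): (row=2, col=10) -> (row=1, col=10) -> (row=1, col=9) -> (row=1, col=8)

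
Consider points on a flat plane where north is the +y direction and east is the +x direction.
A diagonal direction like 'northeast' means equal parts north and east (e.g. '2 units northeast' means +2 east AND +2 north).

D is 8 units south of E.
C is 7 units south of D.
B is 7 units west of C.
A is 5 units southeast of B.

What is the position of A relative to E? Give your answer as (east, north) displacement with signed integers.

Place E at the origin (east=0, north=0).
  D is 8 units south of E: delta (east=+0, north=-8); D at (east=0, north=-8).
  C is 7 units south of D: delta (east=+0, north=-7); C at (east=0, north=-15).
  B is 7 units west of C: delta (east=-7, north=+0); B at (east=-7, north=-15).
  A is 5 units southeast of B: delta (east=+5, north=-5); A at (east=-2, north=-20).
Therefore A relative to E: (east=-2, north=-20).

Answer: A is at (east=-2, north=-20) relative to E.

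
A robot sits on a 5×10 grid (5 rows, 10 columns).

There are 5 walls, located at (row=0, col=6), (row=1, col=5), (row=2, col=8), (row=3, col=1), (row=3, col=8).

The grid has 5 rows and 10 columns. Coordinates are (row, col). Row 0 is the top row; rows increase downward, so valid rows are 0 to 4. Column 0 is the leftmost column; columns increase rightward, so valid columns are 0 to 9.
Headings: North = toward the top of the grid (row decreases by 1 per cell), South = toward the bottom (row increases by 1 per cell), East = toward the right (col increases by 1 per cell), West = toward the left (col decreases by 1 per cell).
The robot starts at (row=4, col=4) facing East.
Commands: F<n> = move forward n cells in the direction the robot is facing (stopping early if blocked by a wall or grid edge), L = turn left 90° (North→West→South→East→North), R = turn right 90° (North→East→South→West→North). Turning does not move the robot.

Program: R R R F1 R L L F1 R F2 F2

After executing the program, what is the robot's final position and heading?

Answer: Final position: (row=0, col=3), facing North

Derivation:
Start: (row=4, col=4), facing East
  R: turn right, now facing South
  R: turn right, now facing West
  R: turn right, now facing North
  F1: move forward 1, now at (row=3, col=4)
  R: turn right, now facing East
  L: turn left, now facing North
  L: turn left, now facing West
  F1: move forward 1, now at (row=3, col=3)
  R: turn right, now facing North
  F2: move forward 2, now at (row=1, col=3)
  F2: move forward 1/2 (blocked), now at (row=0, col=3)
Final: (row=0, col=3), facing North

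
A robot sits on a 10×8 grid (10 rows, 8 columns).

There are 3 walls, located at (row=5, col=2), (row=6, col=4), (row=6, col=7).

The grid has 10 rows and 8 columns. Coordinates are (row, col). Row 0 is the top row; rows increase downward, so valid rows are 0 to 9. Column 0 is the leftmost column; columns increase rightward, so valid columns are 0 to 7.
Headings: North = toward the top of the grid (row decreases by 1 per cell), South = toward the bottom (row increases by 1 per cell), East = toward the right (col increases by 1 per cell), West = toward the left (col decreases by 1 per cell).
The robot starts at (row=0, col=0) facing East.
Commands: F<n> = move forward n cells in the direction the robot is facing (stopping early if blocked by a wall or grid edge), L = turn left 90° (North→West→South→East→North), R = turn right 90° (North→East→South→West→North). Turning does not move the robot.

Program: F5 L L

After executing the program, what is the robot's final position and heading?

Answer: Final position: (row=0, col=5), facing West

Derivation:
Start: (row=0, col=0), facing East
  F5: move forward 5, now at (row=0, col=5)
  L: turn left, now facing North
  L: turn left, now facing West
Final: (row=0, col=5), facing West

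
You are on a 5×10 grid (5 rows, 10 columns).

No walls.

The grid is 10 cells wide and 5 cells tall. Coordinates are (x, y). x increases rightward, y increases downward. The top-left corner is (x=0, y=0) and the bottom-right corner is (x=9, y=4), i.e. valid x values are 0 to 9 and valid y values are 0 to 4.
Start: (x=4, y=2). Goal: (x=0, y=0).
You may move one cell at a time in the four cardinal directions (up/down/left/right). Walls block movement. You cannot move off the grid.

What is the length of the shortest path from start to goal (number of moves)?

BFS from (x=4, y=2) until reaching (x=0, y=0):
  Distance 0: (x=4, y=2)
  Distance 1: (x=4, y=1), (x=3, y=2), (x=5, y=2), (x=4, y=3)
  Distance 2: (x=4, y=0), (x=3, y=1), (x=5, y=1), (x=2, y=2), (x=6, y=2), (x=3, y=3), (x=5, y=3), (x=4, y=4)
  Distance 3: (x=3, y=0), (x=5, y=0), (x=2, y=1), (x=6, y=1), (x=1, y=2), (x=7, y=2), (x=2, y=3), (x=6, y=3), (x=3, y=4), (x=5, y=4)
  Distance 4: (x=2, y=0), (x=6, y=0), (x=1, y=1), (x=7, y=1), (x=0, y=2), (x=8, y=2), (x=1, y=3), (x=7, y=3), (x=2, y=4), (x=6, y=4)
  Distance 5: (x=1, y=0), (x=7, y=0), (x=0, y=1), (x=8, y=1), (x=9, y=2), (x=0, y=3), (x=8, y=3), (x=1, y=4), (x=7, y=4)
  Distance 6: (x=0, y=0), (x=8, y=0), (x=9, y=1), (x=9, y=3), (x=0, y=4), (x=8, y=4)  <- goal reached here
One shortest path (6 moves): (x=4, y=2) -> (x=3, y=2) -> (x=2, y=2) -> (x=1, y=2) -> (x=0, y=2) -> (x=0, y=1) -> (x=0, y=0)

Answer: Shortest path length: 6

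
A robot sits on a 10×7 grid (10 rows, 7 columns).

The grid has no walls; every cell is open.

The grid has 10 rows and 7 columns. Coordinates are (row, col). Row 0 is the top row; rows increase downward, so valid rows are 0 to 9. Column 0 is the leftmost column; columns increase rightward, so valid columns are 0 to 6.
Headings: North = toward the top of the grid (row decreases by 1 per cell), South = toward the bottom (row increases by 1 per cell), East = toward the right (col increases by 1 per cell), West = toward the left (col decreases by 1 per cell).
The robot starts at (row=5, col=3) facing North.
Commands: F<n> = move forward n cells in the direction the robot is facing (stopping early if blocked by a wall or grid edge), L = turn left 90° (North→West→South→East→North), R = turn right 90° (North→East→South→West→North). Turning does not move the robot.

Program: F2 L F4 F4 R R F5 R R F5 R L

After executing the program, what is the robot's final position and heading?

Start: (row=5, col=3), facing North
  F2: move forward 2, now at (row=3, col=3)
  L: turn left, now facing West
  F4: move forward 3/4 (blocked), now at (row=3, col=0)
  F4: move forward 0/4 (blocked), now at (row=3, col=0)
  R: turn right, now facing North
  R: turn right, now facing East
  F5: move forward 5, now at (row=3, col=5)
  R: turn right, now facing South
  R: turn right, now facing West
  F5: move forward 5, now at (row=3, col=0)
  R: turn right, now facing North
  L: turn left, now facing West
Final: (row=3, col=0), facing West

Answer: Final position: (row=3, col=0), facing West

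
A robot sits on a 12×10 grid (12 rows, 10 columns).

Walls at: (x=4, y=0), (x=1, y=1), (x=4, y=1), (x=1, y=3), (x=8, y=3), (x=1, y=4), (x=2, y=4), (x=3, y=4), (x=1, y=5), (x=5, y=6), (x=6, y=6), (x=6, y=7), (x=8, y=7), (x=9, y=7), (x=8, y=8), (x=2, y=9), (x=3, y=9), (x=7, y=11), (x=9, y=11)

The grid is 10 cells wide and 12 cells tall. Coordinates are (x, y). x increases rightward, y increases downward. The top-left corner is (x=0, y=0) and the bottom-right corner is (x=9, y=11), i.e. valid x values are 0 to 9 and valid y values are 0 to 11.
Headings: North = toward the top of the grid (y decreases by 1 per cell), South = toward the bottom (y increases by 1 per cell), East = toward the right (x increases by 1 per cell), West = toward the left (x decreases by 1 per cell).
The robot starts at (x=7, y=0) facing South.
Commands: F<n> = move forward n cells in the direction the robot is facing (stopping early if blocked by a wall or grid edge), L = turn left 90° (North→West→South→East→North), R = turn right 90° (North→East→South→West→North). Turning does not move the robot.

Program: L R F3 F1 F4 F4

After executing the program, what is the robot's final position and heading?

Start: (x=7, y=0), facing South
  L: turn left, now facing East
  R: turn right, now facing South
  F3: move forward 3, now at (x=7, y=3)
  F1: move forward 1, now at (x=7, y=4)
  F4: move forward 4, now at (x=7, y=8)
  F4: move forward 2/4 (blocked), now at (x=7, y=10)
Final: (x=7, y=10), facing South

Answer: Final position: (x=7, y=10), facing South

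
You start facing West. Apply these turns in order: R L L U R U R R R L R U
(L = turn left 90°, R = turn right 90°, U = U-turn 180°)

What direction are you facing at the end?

Start: West
  R (right (90° clockwise)) -> North
  L (left (90° counter-clockwise)) -> West
  L (left (90° counter-clockwise)) -> South
  U (U-turn (180°)) -> North
  R (right (90° clockwise)) -> East
  U (U-turn (180°)) -> West
  R (right (90° clockwise)) -> North
  R (right (90° clockwise)) -> East
  R (right (90° clockwise)) -> South
  L (left (90° counter-clockwise)) -> East
  R (right (90° clockwise)) -> South
  U (U-turn (180°)) -> North
Final: North

Answer: Final heading: North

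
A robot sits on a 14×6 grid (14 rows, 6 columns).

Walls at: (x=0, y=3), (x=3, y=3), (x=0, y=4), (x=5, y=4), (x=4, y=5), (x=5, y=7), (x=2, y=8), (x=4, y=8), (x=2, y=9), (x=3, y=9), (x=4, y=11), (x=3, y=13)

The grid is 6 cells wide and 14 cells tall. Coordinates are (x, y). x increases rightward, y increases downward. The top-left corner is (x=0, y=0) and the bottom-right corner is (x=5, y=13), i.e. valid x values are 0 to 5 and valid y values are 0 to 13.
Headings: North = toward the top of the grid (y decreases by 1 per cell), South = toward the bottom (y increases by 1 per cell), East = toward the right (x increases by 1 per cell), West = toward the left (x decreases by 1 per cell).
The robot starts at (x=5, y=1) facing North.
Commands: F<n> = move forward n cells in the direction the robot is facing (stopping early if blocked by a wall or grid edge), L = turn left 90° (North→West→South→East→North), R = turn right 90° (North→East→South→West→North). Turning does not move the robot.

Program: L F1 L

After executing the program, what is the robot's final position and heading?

Answer: Final position: (x=4, y=1), facing South

Derivation:
Start: (x=5, y=1), facing North
  L: turn left, now facing West
  F1: move forward 1, now at (x=4, y=1)
  L: turn left, now facing South
Final: (x=4, y=1), facing South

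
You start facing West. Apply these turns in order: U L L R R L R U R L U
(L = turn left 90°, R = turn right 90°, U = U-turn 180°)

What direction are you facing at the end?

Answer: Final heading: East

Derivation:
Start: West
  U (U-turn (180°)) -> East
  L (left (90° counter-clockwise)) -> North
  L (left (90° counter-clockwise)) -> West
  R (right (90° clockwise)) -> North
  R (right (90° clockwise)) -> East
  L (left (90° counter-clockwise)) -> North
  R (right (90° clockwise)) -> East
  U (U-turn (180°)) -> West
  R (right (90° clockwise)) -> North
  L (left (90° counter-clockwise)) -> West
  U (U-turn (180°)) -> East
Final: East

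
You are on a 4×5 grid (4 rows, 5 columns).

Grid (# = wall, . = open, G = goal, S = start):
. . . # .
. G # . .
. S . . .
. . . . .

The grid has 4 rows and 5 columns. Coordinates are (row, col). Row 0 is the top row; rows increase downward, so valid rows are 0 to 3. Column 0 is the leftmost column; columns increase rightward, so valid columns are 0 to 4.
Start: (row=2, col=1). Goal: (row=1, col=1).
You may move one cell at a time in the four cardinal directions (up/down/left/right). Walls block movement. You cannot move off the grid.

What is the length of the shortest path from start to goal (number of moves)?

Answer: Shortest path length: 1

Derivation:
BFS from (row=2, col=1) until reaching (row=1, col=1):
  Distance 0: (row=2, col=1)
  Distance 1: (row=1, col=1), (row=2, col=0), (row=2, col=2), (row=3, col=1)  <- goal reached here
One shortest path (1 moves): (row=2, col=1) -> (row=1, col=1)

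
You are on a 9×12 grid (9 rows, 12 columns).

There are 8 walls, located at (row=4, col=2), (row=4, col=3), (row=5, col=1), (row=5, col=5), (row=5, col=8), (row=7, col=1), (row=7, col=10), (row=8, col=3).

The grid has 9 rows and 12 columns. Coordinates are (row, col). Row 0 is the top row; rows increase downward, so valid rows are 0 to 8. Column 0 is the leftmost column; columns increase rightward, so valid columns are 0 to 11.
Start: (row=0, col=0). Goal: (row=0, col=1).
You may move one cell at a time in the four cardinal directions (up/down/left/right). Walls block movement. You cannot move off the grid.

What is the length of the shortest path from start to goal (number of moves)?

Answer: Shortest path length: 1

Derivation:
BFS from (row=0, col=0) until reaching (row=0, col=1):
  Distance 0: (row=0, col=0)
  Distance 1: (row=0, col=1), (row=1, col=0)  <- goal reached here
One shortest path (1 moves): (row=0, col=0) -> (row=0, col=1)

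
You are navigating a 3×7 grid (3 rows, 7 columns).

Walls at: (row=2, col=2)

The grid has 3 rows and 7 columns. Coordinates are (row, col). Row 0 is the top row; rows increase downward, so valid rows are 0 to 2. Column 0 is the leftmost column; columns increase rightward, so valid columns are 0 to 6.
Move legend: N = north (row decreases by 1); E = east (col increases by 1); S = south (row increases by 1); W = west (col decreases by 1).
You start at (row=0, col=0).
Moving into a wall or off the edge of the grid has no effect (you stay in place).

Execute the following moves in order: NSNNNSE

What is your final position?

Start: (row=0, col=0)
  N (north): blocked, stay at (row=0, col=0)
  S (south): (row=0, col=0) -> (row=1, col=0)
  N (north): (row=1, col=0) -> (row=0, col=0)
  N (north): blocked, stay at (row=0, col=0)
  N (north): blocked, stay at (row=0, col=0)
  S (south): (row=0, col=0) -> (row=1, col=0)
  E (east): (row=1, col=0) -> (row=1, col=1)
Final: (row=1, col=1)

Answer: Final position: (row=1, col=1)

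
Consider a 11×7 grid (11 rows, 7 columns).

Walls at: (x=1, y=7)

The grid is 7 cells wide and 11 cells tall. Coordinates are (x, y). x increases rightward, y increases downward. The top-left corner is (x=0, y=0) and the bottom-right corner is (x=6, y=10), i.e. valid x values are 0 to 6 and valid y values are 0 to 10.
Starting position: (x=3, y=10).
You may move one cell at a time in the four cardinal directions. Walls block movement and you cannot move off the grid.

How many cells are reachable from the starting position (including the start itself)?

Answer: Reachable cells: 76

Derivation:
BFS flood-fill from (x=3, y=10):
  Distance 0: (x=3, y=10)
  Distance 1: (x=3, y=9), (x=2, y=10), (x=4, y=10)
  Distance 2: (x=3, y=8), (x=2, y=9), (x=4, y=9), (x=1, y=10), (x=5, y=10)
  Distance 3: (x=3, y=7), (x=2, y=8), (x=4, y=8), (x=1, y=9), (x=5, y=9), (x=0, y=10), (x=6, y=10)
  Distance 4: (x=3, y=6), (x=2, y=7), (x=4, y=7), (x=1, y=8), (x=5, y=8), (x=0, y=9), (x=6, y=9)
  Distance 5: (x=3, y=5), (x=2, y=6), (x=4, y=6), (x=5, y=7), (x=0, y=8), (x=6, y=8)
  Distance 6: (x=3, y=4), (x=2, y=5), (x=4, y=5), (x=1, y=6), (x=5, y=6), (x=0, y=7), (x=6, y=7)
  Distance 7: (x=3, y=3), (x=2, y=4), (x=4, y=4), (x=1, y=5), (x=5, y=5), (x=0, y=6), (x=6, y=6)
  Distance 8: (x=3, y=2), (x=2, y=3), (x=4, y=3), (x=1, y=4), (x=5, y=4), (x=0, y=5), (x=6, y=5)
  Distance 9: (x=3, y=1), (x=2, y=2), (x=4, y=2), (x=1, y=3), (x=5, y=3), (x=0, y=4), (x=6, y=4)
  Distance 10: (x=3, y=0), (x=2, y=1), (x=4, y=1), (x=1, y=2), (x=5, y=2), (x=0, y=3), (x=6, y=3)
  Distance 11: (x=2, y=0), (x=4, y=0), (x=1, y=1), (x=5, y=1), (x=0, y=2), (x=6, y=2)
  Distance 12: (x=1, y=0), (x=5, y=0), (x=0, y=1), (x=6, y=1)
  Distance 13: (x=0, y=0), (x=6, y=0)
Total reachable: 76 (grid has 76 open cells total)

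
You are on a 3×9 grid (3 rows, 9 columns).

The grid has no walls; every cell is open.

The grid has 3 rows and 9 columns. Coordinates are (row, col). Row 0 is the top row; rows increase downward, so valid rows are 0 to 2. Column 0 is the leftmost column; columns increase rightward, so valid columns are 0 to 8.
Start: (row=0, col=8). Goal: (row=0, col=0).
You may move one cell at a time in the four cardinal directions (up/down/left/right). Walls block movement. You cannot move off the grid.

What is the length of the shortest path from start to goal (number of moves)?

BFS from (row=0, col=8) until reaching (row=0, col=0):
  Distance 0: (row=0, col=8)
  Distance 1: (row=0, col=7), (row=1, col=8)
  Distance 2: (row=0, col=6), (row=1, col=7), (row=2, col=8)
  Distance 3: (row=0, col=5), (row=1, col=6), (row=2, col=7)
  Distance 4: (row=0, col=4), (row=1, col=5), (row=2, col=6)
  Distance 5: (row=0, col=3), (row=1, col=4), (row=2, col=5)
  Distance 6: (row=0, col=2), (row=1, col=3), (row=2, col=4)
  Distance 7: (row=0, col=1), (row=1, col=2), (row=2, col=3)
  Distance 8: (row=0, col=0), (row=1, col=1), (row=2, col=2)  <- goal reached here
One shortest path (8 moves): (row=0, col=8) -> (row=0, col=7) -> (row=0, col=6) -> (row=0, col=5) -> (row=0, col=4) -> (row=0, col=3) -> (row=0, col=2) -> (row=0, col=1) -> (row=0, col=0)

Answer: Shortest path length: 8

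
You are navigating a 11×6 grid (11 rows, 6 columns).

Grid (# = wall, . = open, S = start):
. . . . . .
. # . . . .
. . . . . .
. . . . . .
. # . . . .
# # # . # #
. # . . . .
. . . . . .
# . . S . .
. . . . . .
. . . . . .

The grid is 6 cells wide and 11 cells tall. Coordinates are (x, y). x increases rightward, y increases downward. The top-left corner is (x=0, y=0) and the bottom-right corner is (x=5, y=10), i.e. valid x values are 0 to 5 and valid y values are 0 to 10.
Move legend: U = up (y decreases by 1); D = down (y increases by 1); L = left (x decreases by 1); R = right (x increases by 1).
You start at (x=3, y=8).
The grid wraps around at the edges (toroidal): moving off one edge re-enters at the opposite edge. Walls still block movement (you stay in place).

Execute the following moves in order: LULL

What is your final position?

Start: (x=3, y=8)
  L (left): (x=3, y=8) -> (x=2, y=8)
  U (up): (x=2, y=8) -> (x=2, y=7)
  L (left): (x=2, y=7) -> (x=1, y=7)
  L (left): (x=1, y=7) -> (x=0, y=7)
Final: (x=0, y=7)

Answer: Final position: (x=0, y=7)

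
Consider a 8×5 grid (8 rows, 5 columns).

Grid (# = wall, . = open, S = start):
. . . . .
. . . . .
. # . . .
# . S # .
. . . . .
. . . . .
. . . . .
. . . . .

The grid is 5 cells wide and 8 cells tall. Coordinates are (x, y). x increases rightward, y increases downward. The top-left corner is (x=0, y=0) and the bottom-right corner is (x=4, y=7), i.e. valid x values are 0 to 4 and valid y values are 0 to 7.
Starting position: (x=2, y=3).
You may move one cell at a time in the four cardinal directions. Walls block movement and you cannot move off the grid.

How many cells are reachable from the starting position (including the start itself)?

BFS flood-fill from (x=2, y=3):
  Distance 0: (x=2, y=3)
  Distance 1: (x=2, y=2), (x=1, y=3), (x=2, y=4)
  Distance 2: (x=2, y=1), (x=3, y=2), (x=1, y=4), (x=3, y=4), (x=2, y=5)
  Distance 3: (x=2, y=0), (x=1, y=1), (x=3, y=1), (x=4, y=2), (x=0, y=4), (x=4, y=4), (x=1, y=5), (x=3, y=5), (x=2, y=6)
  Distance 4: (x=1, y=0), (x=3, y=0), (x=0, y=1), (x=4, y=1), (x=4, y=3), (x=0, y=5), (x=4, y=5), (x=1, y=6), (x=3, y=6), (x=2, y=7)
  Distance 5: (x=0, y=0), (x=4, y=0), (x=0, y=2), (x=0, y=6), (x=4, y=6), (x=1, y=7), (x=3, y=7)
  Distance 6: (x=0, y=7), (x=4, y=7)
Total reachable: 37 (grid has 37 open cells total)

Answer: Reachable cells: 37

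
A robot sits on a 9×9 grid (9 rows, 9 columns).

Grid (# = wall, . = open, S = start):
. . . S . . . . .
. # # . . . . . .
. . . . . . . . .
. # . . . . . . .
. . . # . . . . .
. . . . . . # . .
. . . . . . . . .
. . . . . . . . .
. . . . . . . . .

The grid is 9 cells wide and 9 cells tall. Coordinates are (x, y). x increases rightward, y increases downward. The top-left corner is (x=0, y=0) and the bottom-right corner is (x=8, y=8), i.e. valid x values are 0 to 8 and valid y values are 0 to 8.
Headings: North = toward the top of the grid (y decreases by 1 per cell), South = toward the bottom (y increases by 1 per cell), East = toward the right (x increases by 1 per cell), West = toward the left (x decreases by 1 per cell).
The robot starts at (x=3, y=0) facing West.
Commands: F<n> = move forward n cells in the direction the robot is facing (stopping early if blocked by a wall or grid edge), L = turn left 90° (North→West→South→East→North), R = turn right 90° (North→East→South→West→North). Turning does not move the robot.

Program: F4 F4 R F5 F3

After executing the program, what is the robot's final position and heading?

Start: (x=3, y=0), facing West
  F4: move forward 3/4 (blocked), now at (x=0, y=0)
  F4: move forward 0/4 (blocked), now at (x=0, y=0)
  R: turn right, now facing North
  F5: move forward 0/5 (blocked), now at (x=0, y=0)
  F3: move forward 0/3 (blocked), now at (x=0, y=0)
Final: (x=0, y=0), facing North

Answer: Final position: (x=0, y=0), facing North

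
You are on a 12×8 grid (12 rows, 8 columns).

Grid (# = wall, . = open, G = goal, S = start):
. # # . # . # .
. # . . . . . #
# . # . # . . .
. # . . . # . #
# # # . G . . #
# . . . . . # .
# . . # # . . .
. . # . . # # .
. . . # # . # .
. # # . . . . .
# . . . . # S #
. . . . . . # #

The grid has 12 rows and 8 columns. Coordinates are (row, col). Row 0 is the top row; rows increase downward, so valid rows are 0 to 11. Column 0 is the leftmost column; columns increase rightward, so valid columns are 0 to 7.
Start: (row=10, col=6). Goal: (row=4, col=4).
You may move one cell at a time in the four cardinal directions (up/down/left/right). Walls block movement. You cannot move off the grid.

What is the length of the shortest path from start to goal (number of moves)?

BFS from (row=10, col=6) until reaching (row=4, col=4):
  Distance 0: (row=10, col=6)
  Distance 1: (row=9, col=6)
  Distance 2: (row=9, col=5), (row=9, col=7)
  Distance 3: (row=8, col=5), (row=8, col=7), (row=9, col=4)
  Distance 4: (row=7, col=7), (row=9, col=3), (row=10, col=4)
  Distance 5: (row=6, col=7), (row=10, col=3), (row=11, col=4)
  Distance 6: (row=5, col=7), (row=6, col=6), (row=10, col=2), (row=11, col=3), (row=11, col=5)
  Distance 7: (row=6, col=5), (row=10, col=1), (row=11, col=2)
  Distance 8: (row=5, col=5), (row=11, col=1)
  Distance 9: (row=4, col=5), (row=5, col=4), (row=11, col=0)
  Distance 10: (row=4, col=4), (row=4, col=6), (row=5, col=3)  <- goal reached here
One shortest path (10 moves): (row=10, col=6) -> (row=9, col=6) -> (row=9, col=7) -> (row=8, col=7) -> (row=7, col=7) -> (row=6, col=7) -> (row=6, col=6) -> (row=6, col=5) -> (row=5, col=5) -> (row=5, col=4) -> (row=4, col=4)

Answer: Shortest path length: 10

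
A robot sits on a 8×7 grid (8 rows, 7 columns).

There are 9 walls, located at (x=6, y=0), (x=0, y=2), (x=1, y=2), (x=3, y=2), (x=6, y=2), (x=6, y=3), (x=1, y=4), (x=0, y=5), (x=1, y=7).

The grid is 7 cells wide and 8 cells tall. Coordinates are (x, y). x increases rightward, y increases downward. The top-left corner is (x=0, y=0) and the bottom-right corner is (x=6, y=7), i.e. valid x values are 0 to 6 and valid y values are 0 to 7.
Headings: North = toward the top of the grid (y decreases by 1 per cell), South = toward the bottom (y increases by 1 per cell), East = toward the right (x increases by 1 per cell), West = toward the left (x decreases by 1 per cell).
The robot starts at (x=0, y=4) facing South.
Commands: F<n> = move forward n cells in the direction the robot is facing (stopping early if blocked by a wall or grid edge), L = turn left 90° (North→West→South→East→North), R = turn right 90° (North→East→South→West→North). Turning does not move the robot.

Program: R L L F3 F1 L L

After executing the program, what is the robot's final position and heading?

Answer: Final position: (x=0, y=4), facing West

Derivation:
Start: (x=0, y=4), facing South
  R: turn right, now facing West
  L: turn left, now facing South
  L: turn left, now facing East
  F3: move forward 0/3 (blocked), now at (x=0, y=4)
  F1: move forward 0/1 (blocked), now at (x=0, y=4)
  L: turn left, now facing North
  L: turn left, now facing West
Final: (x=0, y=4), facing West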